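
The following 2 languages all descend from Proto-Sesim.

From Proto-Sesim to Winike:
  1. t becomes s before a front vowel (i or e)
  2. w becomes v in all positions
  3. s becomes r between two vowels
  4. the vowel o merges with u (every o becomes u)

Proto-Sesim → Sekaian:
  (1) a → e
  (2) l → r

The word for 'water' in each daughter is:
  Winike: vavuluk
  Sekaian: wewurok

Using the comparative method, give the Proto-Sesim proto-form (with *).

*wawulok

Position 3: Winike has v, Sekaian has w. Sekaian preserves w here (none of its changes turn any other segment into w), so the proto-segment is *w.
Position 1: Winike has v, Sekaian has w. Sekaian preserves w here (none of its changes turn any other segment into w), so the proto-segment is *w.
This points to *wawulok. Verify forward in each daughter:
Winike: *wawulok > vavulok > vavuluk  (by unconditioned shift, vowel merger)
Sekaian: start from *wawulok.
  rule 1 (vowel merger): wawulok → wewulok
  rule 2 (unconditioned shift): wewulok → wewurok
  ⇒ Sekaian wewurok
*wawulok is the unique common source.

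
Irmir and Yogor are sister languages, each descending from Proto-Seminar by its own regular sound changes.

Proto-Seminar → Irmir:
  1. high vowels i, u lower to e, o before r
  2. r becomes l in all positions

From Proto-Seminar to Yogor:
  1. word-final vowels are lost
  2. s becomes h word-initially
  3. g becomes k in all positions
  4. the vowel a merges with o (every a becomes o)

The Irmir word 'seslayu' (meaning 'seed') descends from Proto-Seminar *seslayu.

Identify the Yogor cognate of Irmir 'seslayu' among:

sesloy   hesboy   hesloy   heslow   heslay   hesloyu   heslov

hesloy

Yogor: *seslayu
  seslayu → seslay   [apocope]
  seslay → heslay   [debuccalisation]
  heslay (rule 3 does not apply)
  heslay → hesloy   [vowel merger]
  giving Yogor hesloy.
Only 'hesloy' matches the regular Yogor development of *seslayu.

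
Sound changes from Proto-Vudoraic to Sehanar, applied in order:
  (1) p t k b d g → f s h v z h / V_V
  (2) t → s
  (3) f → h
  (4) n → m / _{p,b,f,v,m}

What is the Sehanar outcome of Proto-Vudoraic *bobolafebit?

bovolahevis

Sehanar: *bobolafebit > bovolafevit > bovolafevis > bovolahevis  (by intervocalic lenition, unconditioned shift, unconditioned shift)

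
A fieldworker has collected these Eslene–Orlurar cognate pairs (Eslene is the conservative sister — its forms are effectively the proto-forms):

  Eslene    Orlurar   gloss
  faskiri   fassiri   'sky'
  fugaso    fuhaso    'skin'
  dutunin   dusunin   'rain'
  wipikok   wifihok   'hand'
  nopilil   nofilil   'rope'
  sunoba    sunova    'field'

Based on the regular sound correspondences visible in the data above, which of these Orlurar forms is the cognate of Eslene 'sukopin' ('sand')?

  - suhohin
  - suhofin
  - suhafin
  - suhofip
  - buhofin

suhofin

wipikok ~ wifihok — Eslene k corresponds to Orlurar h between vowels (before a back vowel).
wipikok ~ wifihok, nopilil ~ nofilil — Eslene p corresponds to Orlurar f between vowels (before a front vowel).
Applying these to Eslene 'sukopin':
  sukopin → suhopin   (k→h between vowels (before a back vowel))
  suhopin → suhofin   (p→f between vowels (before a front vowel))
So the Orlurar cognate is 'suhofin'.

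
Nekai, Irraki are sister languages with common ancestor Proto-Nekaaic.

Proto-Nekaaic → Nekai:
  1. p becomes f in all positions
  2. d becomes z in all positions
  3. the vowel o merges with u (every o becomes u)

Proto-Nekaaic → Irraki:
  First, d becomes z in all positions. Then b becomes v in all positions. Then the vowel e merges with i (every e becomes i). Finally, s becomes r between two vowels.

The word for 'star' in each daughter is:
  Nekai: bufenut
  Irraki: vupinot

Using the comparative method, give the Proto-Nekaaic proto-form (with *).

*bupenot

Position 3: Nekai has f, Irraki has p. Irraki preserves p here (none of its changes turn any other segment into p), so the proto-segment is *p.
Position 1: Nekai has b, Irraki has v. Nekai preserves b here (none of its changes turn any other segment into b), so the proto-segment is *b.
This points to *bupenot. Verify forward in each daughter:
Nekai: *bupenot > bufenot > bufenut  (by unconditioned shift, vowel merger)
Irraki: start from *bupenot.
  rule 1: no change — bupenot
  rule 2 (unconditioned shift): bupenot → vupenot
  rule 3 (vowel merger): vupenot → vupinot
  rule 4: no change — vupinot
  ⇒ Irraki vupinot
*bupenot is the unique common source.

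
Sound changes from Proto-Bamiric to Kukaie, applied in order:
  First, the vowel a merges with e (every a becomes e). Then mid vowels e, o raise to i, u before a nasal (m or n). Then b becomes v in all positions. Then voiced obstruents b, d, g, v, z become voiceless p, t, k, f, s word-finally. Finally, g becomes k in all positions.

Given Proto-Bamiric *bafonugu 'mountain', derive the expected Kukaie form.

Kukaie: start from *bafonugu.
  rule 1 (vowel merger): bafonugu → befonugu
  rule 2 (pre-nasal raising): befonugu → befunugu
  rule 3 (unconditioned shift): befunugu → vefunugu
  rule 4: no change — vefunugu
  rule 5 (unconditioned shift): vefunugu → vefunuku
  ⇒ Kukaie vefunuku

vefunuku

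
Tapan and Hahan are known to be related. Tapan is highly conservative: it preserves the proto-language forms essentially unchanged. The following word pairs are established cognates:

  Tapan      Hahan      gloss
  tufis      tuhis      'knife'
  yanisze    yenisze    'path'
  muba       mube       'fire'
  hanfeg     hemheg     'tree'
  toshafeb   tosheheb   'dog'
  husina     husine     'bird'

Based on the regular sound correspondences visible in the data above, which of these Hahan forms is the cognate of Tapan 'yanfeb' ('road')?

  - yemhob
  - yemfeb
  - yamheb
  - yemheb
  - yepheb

yanisze ~ yenisze, hanfeg ~ hemheg — Tapan a corresponds to Hahan e after a consonant, before a nasal.
hanfeg ~ hemheg — Tapan n corresponds to Hahan m after a vowel, before a labial obstruent.
hanfeg ~ hemheg — Tapan f corresponds to Hahan h after a consonant, before a front vowel.
Applying these to Tapan 'yanfeb':
  yanfeb → yenfeb   (a→e after a consonant, before a nasal)
  yenfeb → yemfeb   (n→m after a vowel, before a labial obstruent)
  yemfeb → yemheb   (f→h after a consonant, before a front vowel)
So the Hahan cognate is 'yemheb'.

yemheb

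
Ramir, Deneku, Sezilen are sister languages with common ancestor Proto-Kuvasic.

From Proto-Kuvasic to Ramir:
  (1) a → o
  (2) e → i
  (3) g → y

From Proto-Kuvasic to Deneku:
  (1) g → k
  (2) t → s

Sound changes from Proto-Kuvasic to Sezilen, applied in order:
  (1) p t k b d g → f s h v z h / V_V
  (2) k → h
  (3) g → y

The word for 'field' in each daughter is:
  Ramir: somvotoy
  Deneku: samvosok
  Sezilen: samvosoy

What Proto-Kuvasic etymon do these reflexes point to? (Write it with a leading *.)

*samvotog

Position 8: Ramir has y, Deneku has k, Sezilen has y. Taking the neighbouring segments as reconstructed: Ramir y could go back to *g or *y; Deneku k could go back to *k or *g; Sezilen y could go back to *g or *y — the one source consistent with every daughter is *g.
Position 2: Ramir has o, Deneku has a, Sezilen has a. Deneku preserves a here (none of its changes turn any other segment into a), so the proto-segment is *a.
This points to *samvotog. Verify forward in each daughter:
Ramir: start from *samvotog.
  rule 1 (vowel merger): samvotog → somvotog
  rule 2: no change — somvotog
  rule 3 (unconditioned shift): somvotog → somvotoy
  ⇒ Ramir somvotoy
Deneku: *samvotog
  samvotog → samvotok   [unconditioned shift]
  samvotok → samvosok   [unconditioned shift]
  giving Deneku samvosok.
Sezilen: *samvotog > samvosog > samvosoy  (by intervocalic lenition, unconditioned shift)
*samvotog is the unique common source.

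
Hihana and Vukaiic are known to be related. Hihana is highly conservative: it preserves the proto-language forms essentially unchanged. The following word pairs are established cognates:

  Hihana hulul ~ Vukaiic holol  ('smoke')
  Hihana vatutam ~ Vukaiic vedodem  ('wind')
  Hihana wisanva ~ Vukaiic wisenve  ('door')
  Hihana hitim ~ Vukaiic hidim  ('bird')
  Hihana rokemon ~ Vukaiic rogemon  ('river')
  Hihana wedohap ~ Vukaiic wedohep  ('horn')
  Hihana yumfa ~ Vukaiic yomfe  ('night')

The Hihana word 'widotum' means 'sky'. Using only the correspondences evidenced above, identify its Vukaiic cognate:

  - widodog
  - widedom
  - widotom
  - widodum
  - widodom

vatutam ~ vedodem — Hihana t corresponds to Vukaiic d between vowels (before a back vowel).
yumfa ~ yomfe — Hihana u corresponds to Vukaiic o after a consonant, before a nasal.
Applying these to Hihana 'widotum':
  widotum → widodum   (t→d between vowels (before a back vowel))
  widodum → widodom   (u→o after a consonant, before a nasal)
So the Vukaiic cognate is 'widodom'.

widodom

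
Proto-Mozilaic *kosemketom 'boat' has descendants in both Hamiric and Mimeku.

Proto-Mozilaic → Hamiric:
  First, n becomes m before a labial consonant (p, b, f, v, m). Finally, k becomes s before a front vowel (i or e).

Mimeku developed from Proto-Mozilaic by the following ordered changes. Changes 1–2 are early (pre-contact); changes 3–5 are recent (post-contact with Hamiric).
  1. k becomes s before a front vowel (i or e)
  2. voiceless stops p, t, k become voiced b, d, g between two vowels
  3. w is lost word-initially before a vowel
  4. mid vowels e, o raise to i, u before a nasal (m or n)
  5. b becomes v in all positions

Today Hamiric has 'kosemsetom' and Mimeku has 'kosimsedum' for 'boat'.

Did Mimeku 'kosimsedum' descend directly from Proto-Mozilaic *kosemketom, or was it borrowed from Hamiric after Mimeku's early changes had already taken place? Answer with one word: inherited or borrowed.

If inherited, *kosemketom would pass through all of Mimeku's changes:
Mimeku: *kosemketom > kosemsetom > kosemsedom > kosimsedum  (by palatalisation, intervocalic voicing, pre-nasal raising)
If borrowed from Hamiric 'kosemsetom' after the early changes, it would undergo only the recent ones:
  rule 3 (glide loss): no change (kosemsetom)
  rule 4 (pre-nasal raising): kosemsetom → kosimsetum
  rule 5 (unconditioned shift): no change (kosimsetum)
  ⇒ as a loan: kosimsetum
Mimeku 'kosimsedum' matches the inherited outcome exactly, so it is an inherited cognate, not a loan.

inherited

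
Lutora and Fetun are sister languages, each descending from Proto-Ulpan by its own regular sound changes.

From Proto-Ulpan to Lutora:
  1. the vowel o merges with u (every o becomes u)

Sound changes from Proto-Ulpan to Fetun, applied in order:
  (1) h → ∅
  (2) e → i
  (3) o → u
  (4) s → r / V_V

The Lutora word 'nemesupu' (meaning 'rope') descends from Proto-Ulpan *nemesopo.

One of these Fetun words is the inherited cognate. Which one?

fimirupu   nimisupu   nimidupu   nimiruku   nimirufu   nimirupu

nimirupu

Fetun: start from *nemesopo.
  rule 1: no change — nemesopo
  rule 2 (vowel merger): nemesopo → nimisopo
  rule 3 (vowel merger): nimisopo → nimisupu
  rule 4 (rhotacism): nimisupu → nimirupu
  ⇒ Fetun nimirupu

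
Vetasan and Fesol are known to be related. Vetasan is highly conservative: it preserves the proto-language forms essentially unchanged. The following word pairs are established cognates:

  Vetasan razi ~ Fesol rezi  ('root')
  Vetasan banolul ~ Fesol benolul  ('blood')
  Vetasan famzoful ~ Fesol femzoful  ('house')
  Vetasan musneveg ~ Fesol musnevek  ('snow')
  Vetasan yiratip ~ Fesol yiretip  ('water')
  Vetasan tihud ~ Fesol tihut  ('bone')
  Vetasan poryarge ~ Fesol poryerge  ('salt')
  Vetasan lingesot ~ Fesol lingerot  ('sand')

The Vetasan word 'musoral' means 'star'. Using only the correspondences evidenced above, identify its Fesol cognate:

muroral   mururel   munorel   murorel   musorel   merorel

lingesot ~ lingerot — Vetasan s corresponds to Fesol r between vowels (before a back vowel).
razi ~ rezi, yiratip ~ yiretip — Vetasan a corresponds to Fesol e after a consonant, before a consonant other than r, m, n, p, b, f, v.
Applying these to Vetasan 'musoral':
  musoral → muroral   (s→r between vowels (before a back vowel))
  muroral → murorel   (a→e after a consonant, before a consonant other than r, m, n, p, b, f, v)
So the Fesol cognate is 'murorel'.

murorel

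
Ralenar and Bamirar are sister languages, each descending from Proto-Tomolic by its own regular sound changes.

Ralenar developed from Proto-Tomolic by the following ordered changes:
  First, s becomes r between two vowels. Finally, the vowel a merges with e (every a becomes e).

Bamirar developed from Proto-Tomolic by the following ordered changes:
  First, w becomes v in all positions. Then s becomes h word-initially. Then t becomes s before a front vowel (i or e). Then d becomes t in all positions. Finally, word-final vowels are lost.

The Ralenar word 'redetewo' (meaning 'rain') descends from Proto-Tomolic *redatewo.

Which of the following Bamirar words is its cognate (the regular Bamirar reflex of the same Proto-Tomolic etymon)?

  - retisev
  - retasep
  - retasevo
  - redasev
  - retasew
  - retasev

Bamirar: *redatewo > redatevo > redasevo > retasevo > retasev  (by unconditioned shift, palatalisation, unconditioned shift, apocope)
The other candidates each miss or misapply at least one Bamirar change.

retasev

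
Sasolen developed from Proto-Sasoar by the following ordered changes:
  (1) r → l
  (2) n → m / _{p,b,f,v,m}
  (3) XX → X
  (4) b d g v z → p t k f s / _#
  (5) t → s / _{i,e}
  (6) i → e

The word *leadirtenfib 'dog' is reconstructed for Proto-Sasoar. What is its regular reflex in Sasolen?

leadelsemfep

Sasolen: *leadirtenfib > leadiltenfib > leadiltemfib > leadiltemfip > leadilsemfip > leadelsemfep  (by unconditioned shift, nasal place assimilation, final devoicing, palatalisation, vowel merger)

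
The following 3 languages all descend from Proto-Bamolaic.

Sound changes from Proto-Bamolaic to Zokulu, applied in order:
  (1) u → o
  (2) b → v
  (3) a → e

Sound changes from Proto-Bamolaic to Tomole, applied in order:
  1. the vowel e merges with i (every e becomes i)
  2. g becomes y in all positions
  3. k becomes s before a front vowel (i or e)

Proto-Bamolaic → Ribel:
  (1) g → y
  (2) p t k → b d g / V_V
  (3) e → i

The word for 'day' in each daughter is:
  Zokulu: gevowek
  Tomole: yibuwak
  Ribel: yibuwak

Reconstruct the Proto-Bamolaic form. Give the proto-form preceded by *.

*gebuwak

Position 1: Zokulu has g, Tomole has y, Ribel has y. Zokulu preserves g here (none of its changes turn any other segment into g), so the proto-segment is *g.
Position 4: Zokulu has o, Tomole has u, Ribel has u. Tomole preserves u here (none of its changes turn any other segment into u), so the proto-segment is *u.
Position 6: Zokulu has e, Tomole has a, Ribel has a. Tomole preserves a here (none of its changes turn any other segment into a), so the proto-segment is *a.
This points to *gebuwak. Verify forward in each daughter:
Zokulu: *gebuwak > gebowak > gevowak > gevowek  (by vowel merger, unconditioned shift, vowel merger)
Tomole: *gebuwak
  gebuwak → gibuwak   [vowel merger]
  gibuwak → yibuwak   [unconditioned shift]
  yibuwak (rule 3 does not apply)
  giving Tomole yibuwak.
Ribel: *gebuwak > yebuwak > yibuwak  (by unconditioned shift, vowel merger)
Only *gebuwak yields all of Zokulu gevowek, Tomole yibuwak, Ribel yibuwak.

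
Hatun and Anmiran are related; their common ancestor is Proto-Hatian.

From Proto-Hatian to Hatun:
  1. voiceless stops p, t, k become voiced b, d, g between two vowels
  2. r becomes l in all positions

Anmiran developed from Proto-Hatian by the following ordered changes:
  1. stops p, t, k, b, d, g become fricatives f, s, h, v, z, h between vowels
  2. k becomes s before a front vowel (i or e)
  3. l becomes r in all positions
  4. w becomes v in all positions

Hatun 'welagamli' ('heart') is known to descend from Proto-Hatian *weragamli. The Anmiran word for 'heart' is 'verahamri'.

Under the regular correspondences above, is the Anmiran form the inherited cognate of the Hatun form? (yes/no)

Derive the expected Anmiran reflex of *weragamli:
Anmiran: *weragamli > werahamli > werahamri > verahamri  (by intervocalic lenition, unconditioned shift, unconditioned shift)
Anmiran 'verahamri' matches the regular reflex exactly, so the pair is cognate.

yes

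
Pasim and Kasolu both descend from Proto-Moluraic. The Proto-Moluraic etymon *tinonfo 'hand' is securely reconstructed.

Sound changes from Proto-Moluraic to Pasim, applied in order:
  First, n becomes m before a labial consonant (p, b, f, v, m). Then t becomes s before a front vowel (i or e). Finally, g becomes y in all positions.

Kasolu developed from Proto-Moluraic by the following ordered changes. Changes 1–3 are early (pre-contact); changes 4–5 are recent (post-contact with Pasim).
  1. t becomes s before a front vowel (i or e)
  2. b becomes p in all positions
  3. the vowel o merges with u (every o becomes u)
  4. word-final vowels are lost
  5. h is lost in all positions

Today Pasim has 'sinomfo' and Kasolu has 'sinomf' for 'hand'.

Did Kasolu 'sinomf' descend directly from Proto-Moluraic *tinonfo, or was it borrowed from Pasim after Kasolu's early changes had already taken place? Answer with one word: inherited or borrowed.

If inherited, *tinonfo would pass through all of Kasolu's changes:
Kasolu: *tinonfo > sinonfo > sinunfu > sinunf  (by palatalisation, vowel merger, apocope)
If borrowed from Pasim 'sinomfo' after the early changes, it would undergo only the recent ones:
  rule 4 (apocope): sinomfo → sinomf
  rule 5 (h-loss): no change (sinomf)
  ⇒ as a loan: sinomf
Kasolu 'sinomf' matches the loan outcome 'sinomf', not the inherited 'sinunf' — it skipped the early Kasolu changes, so it was borrowed from Pasim.

borrowed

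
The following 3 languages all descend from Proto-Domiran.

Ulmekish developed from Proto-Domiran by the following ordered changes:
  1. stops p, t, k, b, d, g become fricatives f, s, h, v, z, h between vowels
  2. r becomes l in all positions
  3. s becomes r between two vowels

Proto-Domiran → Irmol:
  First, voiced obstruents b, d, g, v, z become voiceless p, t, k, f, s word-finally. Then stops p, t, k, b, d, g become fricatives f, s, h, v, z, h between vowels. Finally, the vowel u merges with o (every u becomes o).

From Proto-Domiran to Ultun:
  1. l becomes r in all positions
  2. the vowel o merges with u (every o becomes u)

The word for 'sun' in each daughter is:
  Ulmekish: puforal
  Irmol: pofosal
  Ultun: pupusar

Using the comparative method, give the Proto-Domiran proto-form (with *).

Position 2: Ulmekish has u, Irmol has o, Ultun has u. Ulmekish preserves u here (none of its changes turn any other segment into u), so the proto-segment is *u.
Position 4: Ulmekish has o, Irmol has o, Ultun has u. Ulmekish preserves o here (none of its changes turn any other segment into o), so the proto-segment is *o.
This points to *puposal. Verify forward in each daughter:
Ulmekish: *puposal > pufosal > puforal  (by intervocalic lenition, rhotacism)
Irmol: *puposal > pufosal > pofosal  (by intervocalic lenition, vowel merger)
Ultun: *puposal
  puposal → puposar   [unconditioned shift]
  puposar → pupusar   [vowel merger]
  giving Ultun pupusar.
*puposal is the unique common source.

*puposal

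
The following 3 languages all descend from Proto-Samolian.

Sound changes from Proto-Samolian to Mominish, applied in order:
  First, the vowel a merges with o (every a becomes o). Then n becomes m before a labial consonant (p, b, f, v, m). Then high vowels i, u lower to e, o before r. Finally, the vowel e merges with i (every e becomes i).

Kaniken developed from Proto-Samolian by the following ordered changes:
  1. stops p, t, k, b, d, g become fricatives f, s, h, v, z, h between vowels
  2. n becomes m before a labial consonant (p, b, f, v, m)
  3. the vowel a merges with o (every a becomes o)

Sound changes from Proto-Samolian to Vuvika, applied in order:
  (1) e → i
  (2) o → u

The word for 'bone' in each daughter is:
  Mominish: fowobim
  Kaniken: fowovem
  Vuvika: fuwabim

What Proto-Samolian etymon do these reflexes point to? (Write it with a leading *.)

Position 2: Mominish has o, Kaniken has o, Vuvika has u. Taking the neighbouring segments as reconstructed: Mominish o could go back to *a or *o; Kaniken o could go back to *a or *o; Vuvika u could go back to *o or *u — the one source consistent with every daughter is *o.
Position 4: Mominish has o, Kaniken has o, Vuvika has a. Vuvika preserves a here (none of its changes turn any other segment into a), so the proto-segment is *a.
Position 5: Mominish has b, Kaniken has v, Vuvika has b. Mominish preserves b here (none of its changes turn any other segment into b), so the proto-segment is *b.
Verify the candidate proto-form against each daughter:
Mominish: start from *fowabem.
  rule 1 (vowel merger): fowabem → fowobem
  rule 2: no change — fowobem
  rule 3: no change — fowobem
  rule 4 (vowel merger): fowobem → fowobim
  ⇒ Mominish fowobim
Kaniken: *fowabem > fowavem > fowovem  (by intervocalic lenition, vowel merger)
Vuvika: *fowabem
  fowabem → fowabim   [vowel merger]
  fowabim → fuwabim   [vowel merger]
  giving Vuvika fuwabim.
*fowabem is the unique common source.

*fowabem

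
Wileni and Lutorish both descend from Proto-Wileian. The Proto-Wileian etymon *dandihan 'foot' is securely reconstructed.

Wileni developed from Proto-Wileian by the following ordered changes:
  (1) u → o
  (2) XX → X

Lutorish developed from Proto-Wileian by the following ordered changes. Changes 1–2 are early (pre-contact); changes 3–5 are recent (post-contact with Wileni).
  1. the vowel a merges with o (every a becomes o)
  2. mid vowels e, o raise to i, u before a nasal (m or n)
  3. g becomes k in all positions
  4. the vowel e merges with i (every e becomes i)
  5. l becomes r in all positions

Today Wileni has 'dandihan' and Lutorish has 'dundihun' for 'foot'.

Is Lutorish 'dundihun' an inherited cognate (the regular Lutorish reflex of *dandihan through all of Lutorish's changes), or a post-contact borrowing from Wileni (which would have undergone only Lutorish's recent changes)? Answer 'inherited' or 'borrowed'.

inherited

If inherited, *dandihan would pass through all of Lutorish's changes:
Lutorish: *dandihan > dondihon > dundihun  (by vowel merger, pre-nasal raising)
If borrowed from Wileni 'dandihan' after the early changes, it would undergo only the recent ones:
  rule 3 (unconditioned shift): no change (dandihan)
  rule 4 (vowel merger): no change (dandihan)
  rule 5 (unconditioned shift): no change (dandihan)
  ⇒ as a loan: dandihan
Lutorish 'dundihun' matches the inherited outcome exactly, so it is an inherited cognate, not a loan.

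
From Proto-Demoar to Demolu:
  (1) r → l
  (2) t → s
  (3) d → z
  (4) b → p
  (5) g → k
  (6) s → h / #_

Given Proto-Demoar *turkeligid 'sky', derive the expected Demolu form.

hulkelikiz

Demolu: *turkeligid
  turkeligid → tulkeligid   [unconditioned shift]
  tulkeligid → sulkeligid   [unconditioned shift]
  sulkeligid → sulkeligiz   [unconditioned shift]
  sulkeligiz (rule 4 does not apply)
  sulkeligiz → sulkelikiz   [unconditioned shift]
  sulkelikiz → hulkelikiz   [debuccalisation]
  giving Demolu hulkelikiz.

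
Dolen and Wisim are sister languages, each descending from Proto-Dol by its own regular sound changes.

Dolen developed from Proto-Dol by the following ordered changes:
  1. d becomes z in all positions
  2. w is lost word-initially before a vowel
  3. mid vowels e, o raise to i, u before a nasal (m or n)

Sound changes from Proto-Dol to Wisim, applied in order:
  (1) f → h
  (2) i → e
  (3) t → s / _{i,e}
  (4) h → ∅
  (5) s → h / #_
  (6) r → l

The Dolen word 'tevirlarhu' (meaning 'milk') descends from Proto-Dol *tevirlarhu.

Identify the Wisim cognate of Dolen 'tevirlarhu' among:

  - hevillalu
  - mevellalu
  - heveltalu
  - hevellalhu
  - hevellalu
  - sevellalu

hevellalu

Wisim: *tevirlarhu > teverlarhu > severlarhu > severlaru > heverlaru > hevellalu  (by vowel merger, palatalisation, h-loss, debuccalisation, unconditioned shift)
The other candidates each miss or misapply at least one Wisim change.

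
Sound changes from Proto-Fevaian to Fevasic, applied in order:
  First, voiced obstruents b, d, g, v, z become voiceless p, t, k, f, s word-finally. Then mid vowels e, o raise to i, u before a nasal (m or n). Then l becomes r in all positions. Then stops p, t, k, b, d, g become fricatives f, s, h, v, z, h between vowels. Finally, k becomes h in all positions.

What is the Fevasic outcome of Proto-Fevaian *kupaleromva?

Fevasic: start from *kupaleromva.
  rule 1: no change — kupaleromva
  rule 2 (pre-nasal raising): kupaleromva → kupalerumva
  rule 3 (unconditioned shift): kupalerumva → kuparerumva
  rule 4 (intervocalic lenition): kuparerumva → kufarerumva
  rule 5 (unconditioned shift): kufarerumva → hufarerumva
  ⇒ Fevasic hufarerumva

hufarerumva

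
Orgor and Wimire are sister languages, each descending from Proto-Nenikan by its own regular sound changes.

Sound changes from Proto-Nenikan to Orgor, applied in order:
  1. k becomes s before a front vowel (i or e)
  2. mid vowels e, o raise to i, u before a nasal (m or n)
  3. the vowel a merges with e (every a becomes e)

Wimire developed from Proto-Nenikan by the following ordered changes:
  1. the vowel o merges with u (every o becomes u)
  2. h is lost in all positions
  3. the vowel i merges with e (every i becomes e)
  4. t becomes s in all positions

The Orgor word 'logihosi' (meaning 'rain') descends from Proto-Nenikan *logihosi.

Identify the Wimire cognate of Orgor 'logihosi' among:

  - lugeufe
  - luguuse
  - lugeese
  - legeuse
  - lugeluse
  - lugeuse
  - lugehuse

Wimire: *logihosi
  logihosi → lugihusi   [vowel merger]
  lugihusi → lugiusi   [h-loss]
  lugiusi → lugeuse   [vowel merger]
  lugeuse (rule 4 does not apply)
  giving Wimire lugeuse.
Only 'lugeuse' matches the regular Wimire development of *logihosi.

lugeuse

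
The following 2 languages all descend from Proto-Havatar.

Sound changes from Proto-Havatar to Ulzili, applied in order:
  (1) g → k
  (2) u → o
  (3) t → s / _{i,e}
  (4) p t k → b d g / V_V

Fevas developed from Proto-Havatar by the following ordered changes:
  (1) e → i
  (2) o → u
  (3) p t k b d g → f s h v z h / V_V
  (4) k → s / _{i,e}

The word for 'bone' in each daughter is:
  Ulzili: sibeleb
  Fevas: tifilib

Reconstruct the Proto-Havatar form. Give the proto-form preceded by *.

Position 6: Ulzili has e, Fevas has i. Ulzili preserves e here (none of its changes turn any other segment into e), so the proto-segment is *e.
Position 1: Ulzili has s, Fevas has t. Fevas preserves t here (none of its changes turn any other segment into t), so the proto-segment is *t.
Position 4: Ulzili has e, Fevas has i. Ulzili preserves e here (none of its changes turn any other segment into e), so the proto-segment is *e.
This points to *tipeleb. Verify forward in each daughter:
Ulzili: start from *tipeleb.
  rule 1: no change — tipeleb
  rule 2: no change — tipeleb
  rule 3 (palatalisation): tipeleb → sipeleb
  rule 4 (intervocalic voicing): sipeleb → sibeleb
  ⇒ Ulzili sibeleb
Fevas: *tipeleb
  tipeleb → tipilib   [vowel merger]
  tipilib (rule 2 does not apply)
  tipilib → tifilib   [intervocalic lenition]
  tifilib (rule 4 does not apply)
  giving Fevas tifilib.
*tipeleb is the unique common source.

*tipeleb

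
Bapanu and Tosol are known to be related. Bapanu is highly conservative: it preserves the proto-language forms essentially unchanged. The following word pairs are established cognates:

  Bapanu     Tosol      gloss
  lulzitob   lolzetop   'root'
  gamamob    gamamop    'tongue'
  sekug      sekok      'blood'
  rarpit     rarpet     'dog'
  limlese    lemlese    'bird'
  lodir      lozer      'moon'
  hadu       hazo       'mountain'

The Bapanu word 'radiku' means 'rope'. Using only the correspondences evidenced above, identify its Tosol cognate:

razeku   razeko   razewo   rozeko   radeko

razeko

lodir ~ lozer — Bapanu d corresponds to Tosol z between vowels (before a front vowel).
lulzitob ~ lolzetop, rarpit ~ rarpet — Bapanu i corresponds to Tosol e after a consonant, before a consonant other than r, m, n, p, b, f, v.
hadu ~ hazo — Bapanu u corresponds to Tosol o word-finally.
Applying these to Bapanu 'radiku':
  radiku → raziku   (d→z between vowels (before a front vowel))
  raziku → razeku   (i→e after a consonant, before a consonant other than r, m, n, p, b, f, v)
  razeku → razeko   (u→o word-finally)
So the Tosol cognate is 'razeko'.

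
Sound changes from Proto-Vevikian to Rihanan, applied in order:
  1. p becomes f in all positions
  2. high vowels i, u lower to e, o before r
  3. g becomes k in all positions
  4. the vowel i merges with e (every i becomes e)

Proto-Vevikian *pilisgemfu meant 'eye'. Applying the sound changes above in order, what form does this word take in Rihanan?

Rihanan: start from *pilisgemfu.
  rule 1 (unconditioned shift): pilisgemfu → filisgemfu
  rule 2: no change — filisgemfu
  rule 3 (unconditioned shift): filisgemfu → filiskemfu
  rule 4 (vowel merger): filiskemfu → feleskemfu
  ⇒ Rihanan feleskemfu

feleskemfu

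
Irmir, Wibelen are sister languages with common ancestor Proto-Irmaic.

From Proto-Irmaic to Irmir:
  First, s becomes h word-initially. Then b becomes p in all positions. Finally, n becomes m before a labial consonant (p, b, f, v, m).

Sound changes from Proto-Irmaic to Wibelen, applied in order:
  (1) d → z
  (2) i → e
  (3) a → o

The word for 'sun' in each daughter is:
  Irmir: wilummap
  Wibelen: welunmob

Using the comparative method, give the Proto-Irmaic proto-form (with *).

Position 5: Irmir has m, Wibelen has n. Wibelen preserves n here (none of its changes turn any other segment into n), so the proto-segment is *n.
Position 2: Irmir has i, Wibelen has e. Irmir preserves i here (none of its changes turn any other segment into i), so the proto-segment is *i.
Verify the candidate proto-form against each daughter:
Irmir: *wilunmab
  wilunmab (rule 1 does not apply)
  wilunmab → wilunmap   [unconditioned shift]
  wilunmap → wilummap   [nasal place assimilation]
  giving Irmir wilummap.
Wibelen: *wilunmab > welunmab > welunmob  (by vowel merger, vowel merger)
Only *wilunmab yields all of Irmir wilummap, Wibelen welunmob.

*wilunmab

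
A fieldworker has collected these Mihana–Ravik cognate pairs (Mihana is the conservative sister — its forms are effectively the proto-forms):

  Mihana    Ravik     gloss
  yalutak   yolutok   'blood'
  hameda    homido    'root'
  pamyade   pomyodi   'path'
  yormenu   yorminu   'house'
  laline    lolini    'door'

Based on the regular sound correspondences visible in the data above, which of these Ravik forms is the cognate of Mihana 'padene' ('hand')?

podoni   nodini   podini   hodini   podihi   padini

yalutak ~ yolutok, pamyade ~ pomyodi — Mihana a corresponds to Ravik o after a consonant, before a consonant other than r, m, n, p, b, f, v.
yormenu ~ yorminu — Mihana e corresponds to Ravik i after a consonant, before a nasal.
pamyade ~ pomyodi, laline ~ lolini — Mihana e corresponds to Ravik i word-finally.
Applying these to Mihana 'padene':
  padene → podene   (a→o after a consonant, before a consonant other than r, m, n, p, b, f, v)
  podene → podine   (e→i after a consonant, before a nasal)
  podine → podini   (e→i word-finally)
So the Ravik cognate is 'podini'.

podini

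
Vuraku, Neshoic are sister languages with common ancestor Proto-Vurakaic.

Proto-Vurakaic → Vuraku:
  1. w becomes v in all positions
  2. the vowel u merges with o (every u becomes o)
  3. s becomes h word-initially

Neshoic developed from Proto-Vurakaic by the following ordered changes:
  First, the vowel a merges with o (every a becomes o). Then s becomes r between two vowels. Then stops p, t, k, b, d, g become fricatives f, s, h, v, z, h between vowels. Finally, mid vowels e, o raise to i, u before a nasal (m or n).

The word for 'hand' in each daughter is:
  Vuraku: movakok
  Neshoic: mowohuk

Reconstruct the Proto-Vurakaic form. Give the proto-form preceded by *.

*mowakuk

Position 3: Vuraku has v, Neshoic has w. Neshoic preserves w here (none of its changes turn any other segment into w), so the proto-segment is *w.
Position 5: Vuraku has k, Neshoic has h. Vuraku preserves k here (none of its changes turn any other segment into k), so the proto-segment is *k.
Position 6: Vuraku has o, Neshoic has u. Taking the neighbouring segments as reconstructed: Vuraku o could go back to *o or *u; Neshoic u can only go back to *u — the one source consistent with every daughter is *u.
Verify the candidate proto-form against each daughter:
Vuraku: start from *mowakuk.
  rule 1 (unconditioned shift): mowakuk → movakuk
  rule 2 (vowel merger): movakuk → movakok
  rule 3: no change — movakok
  ⇒ Vuraku movakok
Neshoic: start from *mowakuk.
  rule 1 (vowel merger): mowakuk → mowokuk
  rule 2: no change — mowokuk
  rule 3 (intervocalic lenition): mowokuk → mowohuk
  rule 4: no change — mowohuk
  ⇒ Neshoic mowohuk
*mowakuk is the unique common source.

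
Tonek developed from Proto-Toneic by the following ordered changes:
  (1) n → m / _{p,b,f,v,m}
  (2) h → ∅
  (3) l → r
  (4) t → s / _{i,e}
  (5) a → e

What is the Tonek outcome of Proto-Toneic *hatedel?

eseder

Tonek: *hatedel > atedel > ateder > aseder > eseder  (by h-loss, unconditioned shift, palatalisation, vowel merger)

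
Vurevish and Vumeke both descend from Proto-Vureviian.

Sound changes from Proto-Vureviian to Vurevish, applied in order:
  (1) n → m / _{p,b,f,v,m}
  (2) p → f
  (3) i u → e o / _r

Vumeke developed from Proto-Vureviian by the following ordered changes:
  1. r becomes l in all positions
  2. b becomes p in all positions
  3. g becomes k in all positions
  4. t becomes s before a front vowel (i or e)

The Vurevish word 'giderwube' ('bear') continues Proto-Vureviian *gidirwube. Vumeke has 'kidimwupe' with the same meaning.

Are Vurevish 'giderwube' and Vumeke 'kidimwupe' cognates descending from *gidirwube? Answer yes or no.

no

Derive the expected Vumeke reflex of *gidirwube:
Vumeke: *gidirwube
  gidirwube → gidilwube   [unconditioned shift]
  gidilwube → gidilwupe   [unconditioned shift]
  gidilwupe → kidilwupe   [unconditioned shift]
  kidilwupe (rule 4 does not apply)
  giving Vumeke kidilwupe.
The regular Vumeke reflex would be 'kidilwupe', but the attested form is 'kidimwupe'. The correspondence is irregular, so they are not cognates (the Vumeke form has a different source).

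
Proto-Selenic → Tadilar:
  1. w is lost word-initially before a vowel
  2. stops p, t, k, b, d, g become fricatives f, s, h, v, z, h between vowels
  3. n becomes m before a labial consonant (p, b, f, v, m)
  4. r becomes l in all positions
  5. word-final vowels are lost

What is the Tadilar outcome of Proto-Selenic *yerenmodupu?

yelemmozuf

Tadilar: *yerenmodupu
  yerenmodupu (rule 1 does not apply)
  yerenmodupu → yerenmozufu   [intervocalic lenition]
  yerenmozufu → yeremmozufu   [nasal place assimilation]
  yeremmozufu → yelemmozufu   [unconditioned shift]
  yelemmozufu → yelemmozuf   [apocope]
  giving Tadilar yelemmozuf.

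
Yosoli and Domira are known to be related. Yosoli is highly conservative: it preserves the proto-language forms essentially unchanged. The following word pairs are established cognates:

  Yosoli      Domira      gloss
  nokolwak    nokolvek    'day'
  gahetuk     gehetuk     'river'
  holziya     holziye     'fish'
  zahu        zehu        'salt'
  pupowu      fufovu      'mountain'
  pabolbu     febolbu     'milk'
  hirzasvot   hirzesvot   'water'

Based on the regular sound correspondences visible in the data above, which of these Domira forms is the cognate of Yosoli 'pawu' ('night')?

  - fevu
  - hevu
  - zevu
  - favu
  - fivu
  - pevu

fevu

pabolbu ~ febolbu — Yosoli p corresponds to Domira f word-initially before a back vowel.
nokolwak ~ nokolvek, gahetuk ~ gehetuk — Yosoli a corresponds to Domira e after a consonant, before a consonant other than r, m, n, p, b, f, v.
pupowu ~ fufovu — Yosoli w corresponds to Domira v between vowels (before a back vowel).
Applying these to Yosoli 'pawu':
  pawu → fawu   (p→f word-initially before a back vowel)
  fawu → fewu   (a→e after a consonant, before a consonant other than r, m, n, p, b, f, v)
  fewu → fevu   (w→v between vowels (before a back vowel))
So the Domira cognate is 'fevu'.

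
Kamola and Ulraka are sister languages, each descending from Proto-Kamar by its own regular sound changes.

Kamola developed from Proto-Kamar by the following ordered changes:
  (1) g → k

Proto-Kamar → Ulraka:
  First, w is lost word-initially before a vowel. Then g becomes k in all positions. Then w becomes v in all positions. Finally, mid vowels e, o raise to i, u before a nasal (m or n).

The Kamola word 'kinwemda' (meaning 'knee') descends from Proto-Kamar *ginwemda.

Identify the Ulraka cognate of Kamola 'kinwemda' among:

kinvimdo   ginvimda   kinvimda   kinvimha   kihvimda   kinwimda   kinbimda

Ulraka: *ginwemda
  ginwemda (rule 1 does not apply)
  ginwemda → kinwemda   [unconditioned shift]
  kinwemda → kinvemda   [unconditioned shift]
  kinvemda → kinvimda   [pre-nasal raising]
  giving Ulraka kinvimda.
Among the options, 'kinvimda' alone shows every Ulraka change applied in order.

kinvimda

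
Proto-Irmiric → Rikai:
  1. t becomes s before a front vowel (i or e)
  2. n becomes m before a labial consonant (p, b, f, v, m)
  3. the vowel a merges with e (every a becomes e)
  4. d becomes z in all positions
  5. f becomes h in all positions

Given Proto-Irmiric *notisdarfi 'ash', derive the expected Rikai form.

nosiszerhi

Rikai: *notisdarfi
  notisdarfi → nosisdarfi   [palatalisation]
  nosisdarfi (rule 2 does not apply)
  nosisdarfi → nosisderfi   [vowel merger]
  nosisderfi → nosiszerfi   [unconditioned shift]
  nosiszerfi → nosiszerhi   [unconditioned shift]
  giving Rikai nosiszerhi.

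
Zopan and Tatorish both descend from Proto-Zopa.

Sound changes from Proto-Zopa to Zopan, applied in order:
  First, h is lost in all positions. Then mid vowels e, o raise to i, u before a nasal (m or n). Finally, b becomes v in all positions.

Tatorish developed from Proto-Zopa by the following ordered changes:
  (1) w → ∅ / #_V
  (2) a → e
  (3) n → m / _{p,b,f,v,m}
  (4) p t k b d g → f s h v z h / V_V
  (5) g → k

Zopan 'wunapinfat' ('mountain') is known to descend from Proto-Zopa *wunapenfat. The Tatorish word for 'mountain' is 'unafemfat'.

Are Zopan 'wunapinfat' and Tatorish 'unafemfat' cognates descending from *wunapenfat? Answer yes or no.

no

Derive the expected Tatorish reflex of *wunapenfat:
Tatorish: start from *wunapenfat.
  rule 1 (glide loss): wunapenfat → unapenfat
  rule 2 (vowel merger): unapenfat → unepenfet
  rule 3 (nasal place assimilation): unepenfet → unepemfet
  rule 4 (intervocalic lenition): unepemfet → unefemfet
  rule 5: no change — unefemfet
  ⇒ Tatorish unefemfet
The regular Tatorish reflex would be 'unefemfet', but the attested form is 'unafemfat'. The correspondence is irregular, so they are not cognates (the Tatorish form has a different source).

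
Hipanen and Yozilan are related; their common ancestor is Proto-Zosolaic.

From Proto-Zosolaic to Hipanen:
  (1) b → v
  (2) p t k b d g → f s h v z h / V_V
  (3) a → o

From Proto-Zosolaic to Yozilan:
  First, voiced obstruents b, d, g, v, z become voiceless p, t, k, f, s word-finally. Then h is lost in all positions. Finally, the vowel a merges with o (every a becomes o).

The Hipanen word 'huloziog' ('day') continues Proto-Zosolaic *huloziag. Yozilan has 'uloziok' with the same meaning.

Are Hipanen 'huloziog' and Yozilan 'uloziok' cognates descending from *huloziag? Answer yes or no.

Derive the expected Yozilan reflex of *huloziag:
Yozilan: start from *huloziag.
  rule 1 (final devoicing): huloziag → huloziak
  rule 2 (h-loss): huloziak → uloziak
  rule 3 (vowel merger): uloziak → uloziok
  ⇒ Yozilan uloziok
Yozilan 'uloziok' matches the regular reflex exactly, so the pair is cognate.

yes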